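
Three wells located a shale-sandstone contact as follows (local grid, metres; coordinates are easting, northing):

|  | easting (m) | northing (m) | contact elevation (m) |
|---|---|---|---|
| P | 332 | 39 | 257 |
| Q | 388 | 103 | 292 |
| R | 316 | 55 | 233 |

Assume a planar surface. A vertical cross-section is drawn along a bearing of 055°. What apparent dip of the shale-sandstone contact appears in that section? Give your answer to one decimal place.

33.4°

Two edge vectors: P→Q = (56, 64, 35), P→R = (-16, 16, -24).
Normal n = (P→Q) × (P→R) = (-2096, 784, 1920).
So ∂z/∂easting = −n_x/n_z = 1.09167 and ∂z/∂northing = −n_y/n_z = −0.40833.
Unit vector along 055° is (sin 55°, cos 55°) = (0.8192, 0.5736).
Slope in that direction = a·(0.8192) + b·(0.5736) = 0.66003.
Apparent dip = arctan|0.66003| = 33.4° (true dip is 49.4°, so apparent ≤ true as expected).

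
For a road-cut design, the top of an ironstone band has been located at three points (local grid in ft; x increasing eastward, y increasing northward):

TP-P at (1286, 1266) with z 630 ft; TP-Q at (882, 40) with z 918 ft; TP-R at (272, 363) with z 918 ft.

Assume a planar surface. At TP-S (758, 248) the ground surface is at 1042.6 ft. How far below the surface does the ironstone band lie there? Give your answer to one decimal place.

Two edge vectors: TP-P→TP-Q = (-404, -1226, 288), TP-P→TP-R = (-1014, -903, 288).
Normal n = (TP-P→TP-Q) × (TP-P→TP-R) = (-93024, -175680, -878352).
So ∂z/∂x = −n_x/n_z = −0.105907 and ∂z/∂y = −n_y/n_z = −0.200011.
Intercept c from TP-P: 630 + 136.20 + 253.21 = 1019.41.
At (758, 248): z_contact = −80.28 − 49.60 + 1019.41 = 889.53 ft.
Depth below ground = 1042.6 − 889.53 = 153.1 ft.

153.1 ft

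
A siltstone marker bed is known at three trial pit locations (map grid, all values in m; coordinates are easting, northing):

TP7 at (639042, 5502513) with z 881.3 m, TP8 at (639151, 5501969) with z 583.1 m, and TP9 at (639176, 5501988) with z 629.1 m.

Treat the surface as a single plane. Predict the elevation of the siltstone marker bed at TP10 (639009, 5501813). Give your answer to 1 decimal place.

Let the plane be z = a·easting + b·northing + c.
TP8−TP7: 109a − 544b = −298.2;  TP9−TP7: 134a − 525b = −252.2.
Solving gives a = 1.235288112, b = 0.795673537.
Then c = 881.3 − a·639042 − b·5502513 = −5166723.67.
At (639009, 5501813): z = 789360.2 + 4377647.0 − 5166723.67 = 283.6 m.

283.6 m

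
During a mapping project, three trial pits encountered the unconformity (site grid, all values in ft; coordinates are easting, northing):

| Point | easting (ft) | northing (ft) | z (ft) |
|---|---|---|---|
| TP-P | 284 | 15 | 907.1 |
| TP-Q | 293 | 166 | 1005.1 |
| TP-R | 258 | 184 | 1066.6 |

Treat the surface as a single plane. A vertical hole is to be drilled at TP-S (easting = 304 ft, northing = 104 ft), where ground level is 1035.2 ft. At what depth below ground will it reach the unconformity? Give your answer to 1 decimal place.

Let the plane be z = a·easting + b·northing + c.
TP-Q−TP-P: 9a + 151b = 98;  TP-R−TP-P: −26a + 169b = 159.5.
Solving gives a = −1.38104, b = 0.73132.
Then c = 907.1 − a·284 − b·15 = 1288.34.
At (304, 104): z_contact = −419.83 + 76.06 + 1288.34 = 944.57 ft.
Depth below ground = 1035.2 − 944.57 = 90.6 ft.

90.6 ft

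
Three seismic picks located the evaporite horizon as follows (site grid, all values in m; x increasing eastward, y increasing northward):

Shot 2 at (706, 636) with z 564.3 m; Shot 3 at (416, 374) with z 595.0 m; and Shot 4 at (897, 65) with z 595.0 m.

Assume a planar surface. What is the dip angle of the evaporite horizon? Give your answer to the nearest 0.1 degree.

Let the plane be z = a·x + b·y + c.
Shot 3−Shot 2: −290a − 262b = 30.7;  Shot 4−Shot 2: 191a − 571b = 30.7.
Solving gives a = −0.04399, b = −0.06848.
Gradient magnitude |∇z| = √(a² + b²) = √(0.00194 + 0.00469) = 0.08139.
True dip = arctan(0.08139) = 4.7°, dipping toward NNE (azimuth ≈ 033°).

4.7°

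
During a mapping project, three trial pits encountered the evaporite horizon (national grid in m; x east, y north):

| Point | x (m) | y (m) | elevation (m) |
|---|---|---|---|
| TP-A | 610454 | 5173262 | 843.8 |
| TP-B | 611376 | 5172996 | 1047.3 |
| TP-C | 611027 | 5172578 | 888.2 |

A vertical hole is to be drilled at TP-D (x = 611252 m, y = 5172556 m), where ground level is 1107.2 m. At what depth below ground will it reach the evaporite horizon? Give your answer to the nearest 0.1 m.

162.5 m

Two edge vectors: TP-A→TP-B = (922, -266, 203.5), TP-A→TP-C = (573, -684, 44.4).
Normal n = (TP-A→TP-B) × (TP-A→TP-C) = (127383.6, 75668.7, -478230).
So ∂z/∂x = −n_x/n_z = 0.266364720 and ∂z/∂y = −n_y/n_z = 0.158226586.
Intercept c from TP-A: 843.8 − 162603.41 − 818547.58 = −980307.19.
At (611252, 5172556): z_contact = 162815.97 + 818435.87 − 980307.19 = 944.65 m.
Depth below ground = 1107.2 − 944.65 = 162.5 m.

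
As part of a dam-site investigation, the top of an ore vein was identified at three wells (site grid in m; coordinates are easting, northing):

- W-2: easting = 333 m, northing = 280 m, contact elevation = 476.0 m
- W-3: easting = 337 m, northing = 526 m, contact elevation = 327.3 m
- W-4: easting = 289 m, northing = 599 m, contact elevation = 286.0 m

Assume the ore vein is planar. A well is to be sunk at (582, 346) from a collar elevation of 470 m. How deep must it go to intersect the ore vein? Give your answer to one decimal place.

48.1 m

Let the plane be z = a·easting + b·northing + c.
W-3−W-2: 4a + 246b = −148.7;  W-4−W-2: −44a + 319b = −190.
Solving gives a = −0.05746, b = −0.60354.
Then c = 476 − a·333 − b·280 = 664.13.
At (582, 346): z_contact = −33.44 − 208.82 + 664.13 = 421.86 m.
Depth below ground = 470 − 421.86 = 48.1 m.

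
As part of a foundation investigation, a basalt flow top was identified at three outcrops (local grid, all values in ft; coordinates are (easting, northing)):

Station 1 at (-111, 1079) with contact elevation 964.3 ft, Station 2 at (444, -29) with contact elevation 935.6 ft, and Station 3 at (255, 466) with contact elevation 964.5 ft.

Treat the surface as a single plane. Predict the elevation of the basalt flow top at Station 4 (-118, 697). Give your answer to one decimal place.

900.3 ft

Let the plane be z = a·E + b·N + c.
Station 2−Station 1: 555a − 1108b = −28.7;  Station 3−Station 1: 366a − 613b = 0.2.
Solving gives a = 0.272759, b = 0.162528.
Then c = 964.3 − a·-111 − b·1079 = 819.21.
At (-118, 697): z = −32.2 + 113.3 + 819.21 = 900.3 ft.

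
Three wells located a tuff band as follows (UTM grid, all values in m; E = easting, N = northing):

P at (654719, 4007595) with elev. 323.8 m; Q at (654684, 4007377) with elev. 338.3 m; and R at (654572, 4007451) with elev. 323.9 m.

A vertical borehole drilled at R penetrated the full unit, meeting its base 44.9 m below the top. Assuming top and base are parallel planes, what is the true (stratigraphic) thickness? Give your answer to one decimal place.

44.6 m

Let the plane be z = a·E + b·N + c.
Q−P: −35a − 218b = 14.5;  R−P: −147a − 144b = 0.1.
Solving gives a = 0.07651, b = −0.07880.
|∇z| = √(a²+b²) = 0.10983, so dip δ = arctan(0.10983) = 6.27°.
True thickness = vertical thickness × cos δ = 44.9 × cos 6.27° = 44.6 m.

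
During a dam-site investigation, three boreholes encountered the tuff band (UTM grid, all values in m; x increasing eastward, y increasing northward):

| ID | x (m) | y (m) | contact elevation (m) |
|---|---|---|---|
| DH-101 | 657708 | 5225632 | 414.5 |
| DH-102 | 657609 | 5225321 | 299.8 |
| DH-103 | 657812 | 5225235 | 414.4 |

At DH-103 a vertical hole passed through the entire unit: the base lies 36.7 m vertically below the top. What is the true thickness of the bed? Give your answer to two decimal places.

Let the plane be z = a·x + b·y + c.
DH-102−DH-101: −99a − 311b = −114.7;  DH-103−DH-101: 104a − 397b = −0.1.
Solving gives a = 0.63512, b = 0.16663.
|∇z| = √(a²+b²) = 0.65662, so dip δ = arctan(0.65662) = 33.29°.
True thickness = vertical thickness × cos δ = 36.7 × cos 33.29° = 30.68 m.

30.68 m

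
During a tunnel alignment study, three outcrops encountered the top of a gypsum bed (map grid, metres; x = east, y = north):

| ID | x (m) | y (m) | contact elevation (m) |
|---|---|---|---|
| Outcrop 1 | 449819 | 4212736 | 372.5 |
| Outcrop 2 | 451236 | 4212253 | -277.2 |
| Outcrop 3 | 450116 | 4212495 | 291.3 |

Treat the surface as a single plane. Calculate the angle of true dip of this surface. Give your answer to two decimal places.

35.42°

Let the plane be z = a·x + b·y + c.
Outcrop 2−Outcrop 1: 1417a − 483b = −649.7;  Outcrop 3−Outcrop 1: 297a − 241b = −81.2.
Solving gives a = −0.59258, b = −0.39335.
Gradient magnitude |∇z| = √(a² + b²) = √(0.35115 + 0.15472) = 0.71125.
True dip = arctan(0.71125) = 35.42°, dipping toward ENE (azimuth ≈ 056°).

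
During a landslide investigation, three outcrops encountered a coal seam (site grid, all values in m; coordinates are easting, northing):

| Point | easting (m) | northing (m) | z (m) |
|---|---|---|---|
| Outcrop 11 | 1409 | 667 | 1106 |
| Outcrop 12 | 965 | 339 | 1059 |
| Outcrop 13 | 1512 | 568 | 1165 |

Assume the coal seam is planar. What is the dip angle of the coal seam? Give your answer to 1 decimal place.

Let the plane be z = a·easting + b·northing + c.
Outcrop 12−Outcrop 11: −444a − 328b = −47;  Outcrop 13−Outcrop 11: 103a − 99b = 59.
Solving gives a = 0.30879, b = −0.27470.
Gradient magnitude |∇z| = √(a² + b²) = √(0.09535 + 0.07546) = 0.41329.
True dip = arctan(0.41329) = 22.5°, dipping toward NW (azimuth ≈ 312°).

22.5°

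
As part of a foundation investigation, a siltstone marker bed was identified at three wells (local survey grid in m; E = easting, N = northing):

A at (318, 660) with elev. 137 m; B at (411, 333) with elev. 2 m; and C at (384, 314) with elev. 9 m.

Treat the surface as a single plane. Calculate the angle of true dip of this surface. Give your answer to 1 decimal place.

Let the plane be z = a·E + b·N + c.
B−A: 93a − 327b = −135;  C−A: 66a − 346b = −128.
Solving gives a = −0.45810, b = 0.28256.
Gradient magnitude |∇z| = √(a² + b²) = √(0.20985 + 0.07984) = 0.53823.
True dip = arctan(0.53823) = 28.3°, dipping toward ESE (azimuth ≈ 122°).

28.3°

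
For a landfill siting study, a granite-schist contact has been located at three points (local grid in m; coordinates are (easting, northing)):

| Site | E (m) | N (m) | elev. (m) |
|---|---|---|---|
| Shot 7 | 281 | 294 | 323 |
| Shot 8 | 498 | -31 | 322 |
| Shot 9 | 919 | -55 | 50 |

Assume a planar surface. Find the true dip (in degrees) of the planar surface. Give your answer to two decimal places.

38.86°

Two edge vectors: Shot 7→Shot 8 = (217, -325, -1), Shot 7→Shot 9 = (638, -349, -273).
Normal n = (Shot 7→Shot 8) × (Shot 7→Shot 9) = (88376, 58603, 131617).
So ∂z/∂E = −n_x/n_z = −0.67146 and ∂z/∂N = −n_y/n_z = −0.44525.
Gradient magnitude |∇z| = √(a² + b²) = √(0.45086 + 0.19825) = 0.80568.
True dip = arctan(0.80568) = 38.86°, dipping toward ENE (azimuth ≈ 056°).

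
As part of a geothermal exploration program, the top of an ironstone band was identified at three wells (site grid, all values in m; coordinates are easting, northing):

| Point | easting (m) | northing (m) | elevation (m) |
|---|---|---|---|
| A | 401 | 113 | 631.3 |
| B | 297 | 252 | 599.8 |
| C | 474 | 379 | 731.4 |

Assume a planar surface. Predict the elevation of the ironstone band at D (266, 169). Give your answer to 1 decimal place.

563.7 m

Let the plane be z = a·easting + b·northing + c.
B−A: −104a + 139b = −31.5;  C−A: 73a + 266b = 100.1.
Solving gives a = 0.58959, b = 0.21451.
Then c = 631.3 − a·401 − b·113 = 370.64.
At (266, 169): z = 156.8 + 36.3 + 370.64 = 563.7 m.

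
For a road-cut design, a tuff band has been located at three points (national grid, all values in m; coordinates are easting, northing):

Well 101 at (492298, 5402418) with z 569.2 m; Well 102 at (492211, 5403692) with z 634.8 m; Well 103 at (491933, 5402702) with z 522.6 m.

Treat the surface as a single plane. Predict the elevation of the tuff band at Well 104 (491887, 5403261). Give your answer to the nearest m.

Let the plane be z = a·easting + b·northing + c.
Well 102−Well 101: −87a + 1274b = 65.6;  Well 103−Well 101: −365a + 284b = −46.6.
Solving gives a = 0.17714841, b = 0.06358863.
Then c = 569.2 − a·492298 − b·5402418 = −430172.96.
At (491887, 5403261): z = 87137.0 + 343586.0 − 430172.96 = 550.0 m.

550 m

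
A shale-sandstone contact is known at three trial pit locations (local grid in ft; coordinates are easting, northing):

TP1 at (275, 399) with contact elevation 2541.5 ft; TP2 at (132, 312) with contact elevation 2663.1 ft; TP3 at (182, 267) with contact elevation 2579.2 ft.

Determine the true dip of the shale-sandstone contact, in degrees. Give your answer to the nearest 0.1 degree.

Let the plane be z = a·easting + b·northing + c.
TP2−TP1: −143a − 87b = 121.6;  TP3−TP1: −93a − 132b = 37.7.
Solving gives a = −1.18417, b = 0.54870.
Gradient magnitude |∇z| = √(a² + b²) = √(1.40226 + 0.30107) = 1.30512.
True dip = arctan(1.30512) = 52.5°, dipping toward ESE (azimuth ≈ 115°).

52.5°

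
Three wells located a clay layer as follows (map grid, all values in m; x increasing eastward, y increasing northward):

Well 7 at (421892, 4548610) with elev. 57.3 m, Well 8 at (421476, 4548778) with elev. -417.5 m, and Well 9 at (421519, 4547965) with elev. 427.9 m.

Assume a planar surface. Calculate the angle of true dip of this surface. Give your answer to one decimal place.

Let the plane be z = a·x + b·y + c.
Well 8−Well 7: −416a + 168b = −474.8;  Well 9−Well 7: −373a − 645b = 370.6.
Solving gives a = 0.73715, b = −1.00086.
Gradient magnitude |∇z| = √(a² + b²) = √(0.54339 + 1.00173) = 1.24303.
True dip = arctan(1.24303) = 51.2°, dipping toward NW (azimuth ≈ 324°).

51.2°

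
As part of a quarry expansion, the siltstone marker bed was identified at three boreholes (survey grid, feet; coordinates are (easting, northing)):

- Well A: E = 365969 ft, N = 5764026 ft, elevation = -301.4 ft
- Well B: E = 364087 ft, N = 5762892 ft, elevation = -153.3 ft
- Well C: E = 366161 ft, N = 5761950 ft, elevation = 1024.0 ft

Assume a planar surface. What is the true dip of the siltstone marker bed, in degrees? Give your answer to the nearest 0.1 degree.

Two edge vectors: Well A→Well B = (-1882, -1134, 148.1), Well A→Well C = (192, -2076, 1325.4).
Normal n = (Well A→Well B) × (Well A→Well C) = (-1195548, 2522838, 4124760).
So ∂z/∂E = −n_x/n_z = 0.28985 and ∂z/∂N = −n_y/n_z = −0.61163.
Gradient magnitude |∇z| = √(a² + b²) = √(0.08401 + 0.37409) = 0.67684.
True dip = arctan(0.67684) = 34.1°, dipping toward NNW (azimuth ≈ 335°).

34.1°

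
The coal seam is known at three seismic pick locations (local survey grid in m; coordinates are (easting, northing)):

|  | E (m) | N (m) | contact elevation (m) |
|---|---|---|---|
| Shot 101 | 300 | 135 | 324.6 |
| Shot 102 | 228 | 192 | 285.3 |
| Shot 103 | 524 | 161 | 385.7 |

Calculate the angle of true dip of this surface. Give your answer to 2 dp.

Two edge vectors: Shot 101→Shot 102 = (-72, 57, -39.3), Shot 101→Shot 103 = (224, 26, 61.1).
Normal n = (Shot 101→Shot 102) × (Shot 101→Shot 103) = (4504.5, -4404, -14640).
So ∂z/∂E = −n_x/n_z = 0.30768 and ∂z/∂N = −n_y/n_z = −0.30082.
Gradient magnitude |∇z| = √(a² + b²) = √(0.09467 + 0.09049) = 0.43030.
True dip = arctan(0.43030) = 23.28°, dipping toward NW (azimuth ≈ 314°).

23.28°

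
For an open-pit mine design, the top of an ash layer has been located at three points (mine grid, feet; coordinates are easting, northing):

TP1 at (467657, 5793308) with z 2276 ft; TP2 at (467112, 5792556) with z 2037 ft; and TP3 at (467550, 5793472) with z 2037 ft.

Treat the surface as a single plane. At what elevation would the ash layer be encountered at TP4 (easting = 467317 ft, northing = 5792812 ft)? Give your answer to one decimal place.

Two edge vectors: TP1→TP2 = (-545, -752, -239), TP1→TP3 = (-107, 164, -239).
Normal n = (TP1→TP2) × (TP1→TP3) = (218924, -104682, -169844).
So ∂z/∂easting = −n_x/n_z = 1.288971056 and ∂z/∂northing = −n_y/n_z = −0.616342055.
Intercept c from TP1: 2276 − 602796.34 + 3570659.36 = 2970139.02.
At (467317, 5792812): z = 602358.1 − 3570353.7 + 2970139.02 = 2143.5 ft.

2143.5 ft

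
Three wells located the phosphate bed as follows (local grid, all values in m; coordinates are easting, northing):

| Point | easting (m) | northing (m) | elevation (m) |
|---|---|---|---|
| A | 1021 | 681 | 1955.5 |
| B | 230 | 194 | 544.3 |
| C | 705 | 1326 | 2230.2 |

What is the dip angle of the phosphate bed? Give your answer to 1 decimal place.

57.0°

Let the plane be z = a·easting + b·northing + c.
B−A: −791a − 487b = −1411.2;  C−A: −316a + 645b = 274.7.
Solving gives a = 1.16919, b = 0.99870.
Gradient magnitude |∇z| = √(a² + b²) = √(1.36701 + 0.99741) = 1.53767.
True dip = arctan(1.53767) = 57.0°, dipping toward SW (azimuth ≈ 229°).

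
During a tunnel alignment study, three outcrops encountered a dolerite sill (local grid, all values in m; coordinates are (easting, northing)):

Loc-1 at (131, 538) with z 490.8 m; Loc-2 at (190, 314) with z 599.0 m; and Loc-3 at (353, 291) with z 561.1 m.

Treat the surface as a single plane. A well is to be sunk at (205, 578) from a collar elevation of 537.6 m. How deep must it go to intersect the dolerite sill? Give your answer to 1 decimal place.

92.5 m

Two edge vectors: Loc-1→Loc-2 = (59, -224, 108.2), Loc-1→Loc-3 = (222, -247, 70.3).
Normal n = (Loc-1→Loc-2) × (Loc-1→Loc-3) = (10978.2, 19872.7, 35155).
So ∂z/∂E = −n_x/n_z = −0.31228 and ∂z/∂N = −n_y/n_z = −0.56529.
Intercept c from Loc-1: 490.8 + 40.91 + 304.12 = 835.83.
At (205, 578): z_contact = −64.02 − 326.74 + 835.83 = 445.08 m.
Depth below ground = 537.6 − 445.08 = 92.5 m.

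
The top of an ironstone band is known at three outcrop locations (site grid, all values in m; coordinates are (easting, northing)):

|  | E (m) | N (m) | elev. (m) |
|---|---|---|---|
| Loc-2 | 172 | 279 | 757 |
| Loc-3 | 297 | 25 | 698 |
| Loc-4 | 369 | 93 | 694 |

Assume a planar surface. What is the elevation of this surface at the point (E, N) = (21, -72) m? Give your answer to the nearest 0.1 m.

736.2 m

Let the plane be z = a·E + b·N + c.
Loc-3−Loc-2: 125a − 254b = −59;  Loc-4−Loc-2: 197a − 186b = −63.
Solving gives a = −0.18770, b = 0.13991.
Then c = 757 − a·172 − b·279 = 750.25.
At (21, -72): z = −3.9 − 10.1 + 750.25 = 736.2 m.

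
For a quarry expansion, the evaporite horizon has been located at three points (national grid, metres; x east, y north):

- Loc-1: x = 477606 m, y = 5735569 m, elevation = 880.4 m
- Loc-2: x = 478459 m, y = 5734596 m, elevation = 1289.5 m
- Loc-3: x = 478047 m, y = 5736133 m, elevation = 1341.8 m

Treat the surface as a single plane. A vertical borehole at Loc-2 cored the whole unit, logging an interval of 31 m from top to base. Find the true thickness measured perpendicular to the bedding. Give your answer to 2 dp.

Two edge vectors: Loc-1→Loc-2 = (853, -973, 409.1), Loc-1→Loc-3 = (441, 564, 461.4).
Normal n = (Loc-1→Loc-2) × (Loc-1→Loc-3) = (-679674.6, -213161.1, 910185).
So ∂z/∂x = −n_x/n_z = 0.74674 and ∂z/∂y = −n_y/n_z = 0.23420.
|∇z| = √(a²+b²) = 0.78261, so dip δ = arctan(0.78261) = 38.05°.
True thickness = vertical thickness × cos δ = 31 × cos 38.05° = 24.41 m.

24.41 m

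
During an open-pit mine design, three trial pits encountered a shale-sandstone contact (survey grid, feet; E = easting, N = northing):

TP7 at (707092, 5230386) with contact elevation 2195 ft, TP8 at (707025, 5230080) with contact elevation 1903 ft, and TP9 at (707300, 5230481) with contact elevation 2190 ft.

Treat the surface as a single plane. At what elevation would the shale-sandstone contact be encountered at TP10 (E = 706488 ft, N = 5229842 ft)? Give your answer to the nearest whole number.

Two edge vectors: TP7→TP8 = (-67, -306, -292), TP7→TP9 = (208, 95, -5).
Normal n = (TP7→TP8) × (TP7→TP9) = (29270, -61071, 57283).
So ∂z/∂E = −n_x/n_z = −0.51097184 and ∂z/∂N = −n_y/n_z = 1.06612782.
Intercept c from TP7: 2195 + 361304.10 − 5576260.03 = −5212760.93.
At (706488, 5229842): z = −360995.5 + 5575680.1 − 5212760.93 = 1923.7 ft.

1924 ft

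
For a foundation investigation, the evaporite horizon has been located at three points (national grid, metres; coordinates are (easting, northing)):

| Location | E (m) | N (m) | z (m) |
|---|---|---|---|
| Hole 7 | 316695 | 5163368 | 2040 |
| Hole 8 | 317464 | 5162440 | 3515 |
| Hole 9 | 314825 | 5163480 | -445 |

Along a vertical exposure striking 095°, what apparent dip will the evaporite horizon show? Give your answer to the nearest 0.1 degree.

Two edge vectors: Hole 7→Hole 8 = (769, -928, 1475), Hole 7→Hole 9 = (-1870, 112, -2485).
Normal n = (Hole 7→Hole 8) × (Hole 7→Hole 9) = (2140880, -847285, -1649232).
So ∂z/∂E = −n_x/n_z = 1.29811 and ∂z/∂N = −n_y/n_z = −0.51375.
Unit vector along 095° is (sin 95°, cos 95°) = (0.9962, -0.0872).
Slope in that direction = a·(0.9962) + b·(-0.0872) = 1.33794.
Apparent dip = arctan|1.33794| = 53.2° (true dip is 54.4°, so apparent ≤ true as expected).

53.2°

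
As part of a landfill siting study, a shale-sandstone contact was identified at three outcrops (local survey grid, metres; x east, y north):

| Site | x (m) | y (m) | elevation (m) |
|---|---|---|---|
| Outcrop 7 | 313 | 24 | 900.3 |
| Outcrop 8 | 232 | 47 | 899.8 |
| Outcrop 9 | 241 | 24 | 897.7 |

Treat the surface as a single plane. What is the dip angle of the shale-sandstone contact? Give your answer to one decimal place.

Let the plane be z = a·x + b·y + c.
Outcrop 8−Outcrop 7: −81a + 23b = −0.5;  Outcrop 9−Outcrop 7: −72a + 0b = −2.6.
Solving gives a = 0.03611, b = 0.10543.
Gradient magnitude |∇z| = √(a² + b²) = √(0.00130 + 0.01112) = 0.11145.
True dip = arctan(0.11145) = 6.4°, dipping toward SSW (azimuth ≈ 199°).

6.4°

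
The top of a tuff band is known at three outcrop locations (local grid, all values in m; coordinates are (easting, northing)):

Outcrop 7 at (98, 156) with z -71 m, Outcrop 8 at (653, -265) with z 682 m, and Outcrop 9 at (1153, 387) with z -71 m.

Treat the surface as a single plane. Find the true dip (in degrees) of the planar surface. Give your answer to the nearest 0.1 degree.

Two edge vectors: Outcrop 7→Outcrop 8 = (555, -421, 753), Outcrop 7→Outcrop 9 = (1055, 231, 0).
Normal n = (Outcrop 7→Outcrop 8) × (Outcrop 7→Outcrop 9) = (-173943, 794415, 572360).
So ∂z/∂E = −n_x/n_z = 0.30390 and ∂z/∂N = −n_y/n_z = −1.38796.
Gradient magnitude |∇z| = √(a² + b²) = √(0.09236 + 1.92644) = 1.42085.
True dip = arctan(1.42085) = 54.9°, dipping toward NNW (azimuth ≈ 348°).

54.9°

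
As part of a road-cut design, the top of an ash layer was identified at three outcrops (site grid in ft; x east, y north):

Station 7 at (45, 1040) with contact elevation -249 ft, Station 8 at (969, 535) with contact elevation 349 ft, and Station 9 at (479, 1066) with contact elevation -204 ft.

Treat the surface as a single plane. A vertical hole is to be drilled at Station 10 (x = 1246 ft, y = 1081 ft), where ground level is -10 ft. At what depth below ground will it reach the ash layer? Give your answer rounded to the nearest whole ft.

Two edge vectors: Station 7→Station 8 = (924, -505, 598), Station 7→Station 9 = (434, 26, 45).
Normal n = (Station 7→Station 8) × (Station 7→Station 9) = (-38273, 217952, 243194).
So ∂z/∂x = −n_x/n_z = 0.15738 and ∂z/∂y = −n_y/n_z = −0.89621.
Intercept c from Station 7: -249 − 7.08 + 932.05 = 675.97.
At (1246, 1081): z_contact = 196.1 − 968.8 + 675.97 = -96.7 ft.
Depth below ground = -10 − (-96.7) = 87 ft.

87 ft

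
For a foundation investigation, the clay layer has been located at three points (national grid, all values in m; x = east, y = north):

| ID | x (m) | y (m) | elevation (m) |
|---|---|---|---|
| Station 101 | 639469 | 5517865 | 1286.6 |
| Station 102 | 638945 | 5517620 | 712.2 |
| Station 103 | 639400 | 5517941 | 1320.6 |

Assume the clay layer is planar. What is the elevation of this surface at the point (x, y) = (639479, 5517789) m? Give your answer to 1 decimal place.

Two edge vectors: Station 101→Station 102 = (-524, -245, -574.4), Station 101→Station 103 = (-69, 76, 34).
Normal n = (Station 101→Station 102) × (Station 101→Station 103) = (35324.4, 57449.6, -56729).
So ∂z/∂x = −n_x/n_z = 0.622686809 and ∂z/∂y = −n_y/n_z = 1.012702498.
Intercept c from Station 101: 1286.6 − 398188.91 − 5587955.67 = −5984857.98.
At (639479, 5517789): z = 398195.1 + 5587878.7 − 5984857.98 = 1215.9 m.

1215.9 m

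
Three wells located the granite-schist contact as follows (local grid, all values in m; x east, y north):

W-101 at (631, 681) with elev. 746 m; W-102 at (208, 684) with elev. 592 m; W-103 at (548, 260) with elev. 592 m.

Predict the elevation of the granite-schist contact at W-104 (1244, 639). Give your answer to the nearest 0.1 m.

958.1 m

Two edge vectors: W-101→W-102 = (-423, 3, -154), W-101→W-103 = (-83, -421, -154).
Normal n = (W-101→W-102) × (W-101→W-103) = (-65296, -52360, 178332).
So ∂z/∂x = −n_x/n_z = 0.366149 and ∂z/∂y = −n_y/n_z = 0.293610.
Intercept c from W-101: 746 − 231.04 − 199.95 = 315.01.
At (1244, 639): z = 455.5 + 187.6 + 315.01 = 958.1 m.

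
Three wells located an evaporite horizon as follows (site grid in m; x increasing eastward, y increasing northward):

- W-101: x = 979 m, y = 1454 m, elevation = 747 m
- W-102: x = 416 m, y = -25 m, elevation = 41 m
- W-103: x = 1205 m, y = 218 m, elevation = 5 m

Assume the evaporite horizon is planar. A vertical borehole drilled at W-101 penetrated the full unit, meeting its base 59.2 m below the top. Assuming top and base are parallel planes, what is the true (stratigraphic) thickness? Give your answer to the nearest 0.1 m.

Two edge vectors: W-101→W-102 = (-563, -1479, -706), W-101→W-103 = (226, -1236, -742).
Normal n = (W-101→W-102) × (W-101→W-103) = (224802, -577302, 1030122).
So ∂z/∂x = −n_x/n_z = −0.21823 and ∂z/∂y = −n_y/n_z = 0.56042.
|∇z| = √(a²+b²) = 0.60141, so dip δ = arctan(0.60141) = 31.02°.
True thickness = vertical thickness × cos δ = 59.2 × cos 31.02° = 50.7 m.

50.7 m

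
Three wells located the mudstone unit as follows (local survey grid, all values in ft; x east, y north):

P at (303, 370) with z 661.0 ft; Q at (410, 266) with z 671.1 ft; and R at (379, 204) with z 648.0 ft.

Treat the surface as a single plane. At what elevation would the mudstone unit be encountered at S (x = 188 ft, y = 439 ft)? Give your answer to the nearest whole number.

641 ft

Two edge vectors: P→Q = (107, -104, 10.1), P→R = (76, -166, -13).
Normal n = (P→Q) × (P→R) = (3028.6, 2158.6, -9858).
So ∂z/∂x = −n_x/n_z = 0.30722 and ∂z/∂y = −n_y/n_z = 0.21897.
Intercept c from P: 661 − 93.09 − 81.02 = 486.89.
At (188, 439): z = 57.8 + 96.1 + 486.89 = 640.8 ft.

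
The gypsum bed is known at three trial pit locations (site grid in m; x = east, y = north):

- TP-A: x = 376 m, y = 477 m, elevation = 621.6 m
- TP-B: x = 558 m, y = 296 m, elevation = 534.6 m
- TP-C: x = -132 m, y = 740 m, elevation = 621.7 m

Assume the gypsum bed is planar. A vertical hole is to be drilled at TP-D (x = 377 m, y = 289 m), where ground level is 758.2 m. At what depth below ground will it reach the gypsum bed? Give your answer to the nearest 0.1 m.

Let the plane be z = a·x + b·y + c.
TP-B−TP-A: 182a − 181b = −87;  TP-C−TP-A: −508a + 263b = 0.1.
Solving gives a = 0.51864, b = 1.00217.
Then c = 621.6 − a·376 − b·477 = −51.45.
At (377, 289): z_contact = 195.53 + 289.63 − 51.45 = 433.71 m.
Depth below ground = 758.2 − 433.71 = 324.5 m.

324.5 m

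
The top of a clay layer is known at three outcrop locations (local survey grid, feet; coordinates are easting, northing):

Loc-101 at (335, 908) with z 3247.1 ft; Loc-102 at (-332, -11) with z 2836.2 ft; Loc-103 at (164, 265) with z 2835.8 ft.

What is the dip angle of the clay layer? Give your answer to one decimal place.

40.7°

Two edge vectors: Loc-101→Loc-102 = (-667, -919, -410.9), Loc-101→Loc-103 = (-171, -643, -411.3).
Normal n = (Loc-101→Loc-102) × (Loc-101→Loc-103) = (113776, -204073.2, 271732).
So ∂z/∂easting = −n_x/n_z = −0.41871 and ∂z/∂northing = −n_y/n_z = 0.75101.
Gradient magnitude |∇z| = √(a² + b²) = √(0.17532 + 0.56401) = 0.85984.
True dip = arctan(0.85984) = 40.7°, dipping toward SSE (azimuth ≈ 151°).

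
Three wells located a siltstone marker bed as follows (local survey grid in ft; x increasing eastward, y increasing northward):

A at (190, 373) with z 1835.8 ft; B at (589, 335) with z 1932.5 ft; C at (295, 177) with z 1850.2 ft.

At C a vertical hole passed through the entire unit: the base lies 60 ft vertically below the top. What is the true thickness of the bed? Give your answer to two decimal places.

Let the plane be z = a·x + b·y + c.
B−A: 399a − 38b = 96.7;  C−A: 105a − 196b = 14.4.
Solving gives a = 0.24801, b = 0.05939.
|∇z| = √(a²+b²) = 0.25503, so dip δ = arctan(0.25503) = 14.31°.
True thickness = vertical thickness × cos δ = 60 × cos 14.31° = 58.14 ft.

58.14 ft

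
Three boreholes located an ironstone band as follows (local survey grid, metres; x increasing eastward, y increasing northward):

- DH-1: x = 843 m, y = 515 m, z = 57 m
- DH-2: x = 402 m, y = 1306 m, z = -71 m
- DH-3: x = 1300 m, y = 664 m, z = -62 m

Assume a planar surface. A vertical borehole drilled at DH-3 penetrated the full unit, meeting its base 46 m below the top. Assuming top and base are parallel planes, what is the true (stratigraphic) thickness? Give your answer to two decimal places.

Let the plane be z = a·x + b·y + c.
DH-2−DH-1: −441a + 791b = −128;  DH-3−DH-1: 457a + 149b = −119.
Solving gives a = −0.17570, b = −0.25978.
|∇z| = √(a²+b²) = 0.31361, so dip δ = arctan(0.31361) = 17.41°.
True thickness = vertical thickness × cos δ = 46 × cos 17.41° = 43.89 m.

43.89 m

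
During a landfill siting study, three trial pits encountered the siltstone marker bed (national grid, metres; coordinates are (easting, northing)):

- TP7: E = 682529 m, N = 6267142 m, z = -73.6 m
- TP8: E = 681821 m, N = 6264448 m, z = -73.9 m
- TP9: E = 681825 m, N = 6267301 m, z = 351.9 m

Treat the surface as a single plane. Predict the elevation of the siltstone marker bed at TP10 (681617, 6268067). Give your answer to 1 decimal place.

585.5 m

Two edge vectors: TP7→TP8 = (-708, -2694, -0.3), TP7→TP9 = (-704, 159, 425.5).
Normal n = (TP7→TP8) × (TP7→TP9) = (-1146249.3, 301465.2, -2009148).
So ∂z/∂E = −n_x/n_z = −0.570515114 and ∂z/∂N = −n_y/n_z = 0.150046288.
Intercept c from TP7: -73.6 + 389393.11 − 940361.40 = −551041.89.
At (681617, 6268067): z = −388872.8 + 940500.2 − 551041.89 = 585.5 m.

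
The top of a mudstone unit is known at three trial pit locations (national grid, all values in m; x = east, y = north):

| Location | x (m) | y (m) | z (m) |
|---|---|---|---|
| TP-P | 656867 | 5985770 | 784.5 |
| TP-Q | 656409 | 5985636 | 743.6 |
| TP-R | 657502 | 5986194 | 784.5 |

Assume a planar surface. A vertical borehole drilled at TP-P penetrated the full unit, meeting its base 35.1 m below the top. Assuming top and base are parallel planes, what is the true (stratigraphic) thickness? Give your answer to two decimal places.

Let the plane be z = a·x + b·y + c.
TP-Q−TP-P: −458a − 134b = −40.9;  TP-R−TP-P: 635a + 424b = 0.
Solving gives a = 0.15895, b = −0.23805.
|∇z| = √(a²+b²) = 0.28624, so dip δ = arctan(0.28624) = 15.97°.
True thickness = vertical thickness × cos δ = 35.1 × cos 15.97° = 33.74 m.

33.74 m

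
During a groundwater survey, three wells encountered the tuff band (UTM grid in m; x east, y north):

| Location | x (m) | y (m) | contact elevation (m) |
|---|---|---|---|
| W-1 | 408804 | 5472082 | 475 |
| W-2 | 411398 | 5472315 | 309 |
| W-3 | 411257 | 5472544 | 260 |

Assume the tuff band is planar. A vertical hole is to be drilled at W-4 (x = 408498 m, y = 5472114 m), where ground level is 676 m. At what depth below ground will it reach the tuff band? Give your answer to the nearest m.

196 m

Let the plane be z = a·x + b·y + c.
W-2−W-1: 2594a + 233b = −166;  W-3−W-1: 2453a + 462b = −215.
Solving gives a = −0.04242765, b = −0.24009737.
Then c = 475 − a·408804 − b·5472082 = 1331652.09.
At (408498, 5472114): z_contact = −17331.6 − 1313840.2 + 1331652.09 = 480.3 m.
Depth below ground = 676 − 480.3 = 196 m.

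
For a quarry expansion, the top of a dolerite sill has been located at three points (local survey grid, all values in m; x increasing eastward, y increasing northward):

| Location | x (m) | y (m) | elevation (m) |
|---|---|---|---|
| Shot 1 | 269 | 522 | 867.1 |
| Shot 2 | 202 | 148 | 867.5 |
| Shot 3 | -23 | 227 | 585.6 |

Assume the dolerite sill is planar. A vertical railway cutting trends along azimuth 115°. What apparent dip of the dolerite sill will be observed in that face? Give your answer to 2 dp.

Let the plane be z = a·x + b·y + c.
Shot 2−Shot 1: −67a − 374b = 0.4;  Shot 3−Shot 1: −292a − 295b = −281.5.
Solving gives a = 1.17839, b = −0.21217.
Unit vector along 115° is (sin 115°, cos 115°) = (0.9063, -0.4226).
Slope in that direction = a·(0.9063) + b·(-0.4226) = 1.15765.
Apparent dip = arctan|1.15765| = 49.18° (true dip is 50.1°, so apparent ≤ true as expected).

49.18°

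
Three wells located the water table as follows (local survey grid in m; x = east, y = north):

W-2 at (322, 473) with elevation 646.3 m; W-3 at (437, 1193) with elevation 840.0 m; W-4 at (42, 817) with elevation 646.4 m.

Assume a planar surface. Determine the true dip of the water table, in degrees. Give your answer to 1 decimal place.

19.6°

Two edge vectors: W-2→W-3 = (115, 720, 193.7), W-2→W-4 = (-280, 344, 0.1).
Normal n = (W-2→W-3) × (W-2→W-4) = (-66560.8, -54247.5, 241160).
So ∂z/∂x = −n_x/n_z = 0.27600 and ∂z/∂y = −n_y/n_z = 0.22494.
Gradient magnitude |∇z| = √(a² + b²) = √(0.07618 + 0.05060) = 0.35606.
True dip = arctan(0.35606) = 19.6°, dipping toward SW (azimuth ≈ 231°).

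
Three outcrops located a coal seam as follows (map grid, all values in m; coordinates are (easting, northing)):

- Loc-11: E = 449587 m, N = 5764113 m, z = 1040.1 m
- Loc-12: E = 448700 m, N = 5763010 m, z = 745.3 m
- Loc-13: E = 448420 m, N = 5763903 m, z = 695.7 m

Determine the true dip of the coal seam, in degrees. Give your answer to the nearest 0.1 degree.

Let the plane be z = a·E + b·N + c.
Loc-12−Loc-11: −887a − 1103b = −294.8;  Loc-13−Loc-11: −1167a − 210b = −344.4.
Solving gives a = 0.28881, b = 0.03501.
Gradient magnitude |∇z| = √(a² + b²) = √(0.08341 + 0.00123) = 0.29093.
True dip = arctan(0.29093) = 16.2°, dipping toward W (azimuth ≈ 263°).

16.2°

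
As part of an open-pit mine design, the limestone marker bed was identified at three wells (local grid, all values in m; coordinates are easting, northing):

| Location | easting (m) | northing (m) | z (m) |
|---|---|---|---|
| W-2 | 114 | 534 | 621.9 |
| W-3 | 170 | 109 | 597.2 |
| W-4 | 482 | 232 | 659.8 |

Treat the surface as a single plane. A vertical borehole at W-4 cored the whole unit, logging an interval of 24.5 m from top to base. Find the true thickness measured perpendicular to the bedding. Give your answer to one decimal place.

Let the plane be z = a·easting + b·northing + c.
W-3−W-2: 56a − 425b = −24.7;  W-4−W-2: 368a − 302b = 37.9.
Solving gives a = 0.16895, b = 0.08038.
|∇z| = √(a²+b²) = 0.18710, so dip δ = arctan(0.18710) = 10.60°.
True thickness = vertical thickness × cos δ = 24.5 × cos 10.60° = 24.1 m.

24.1 m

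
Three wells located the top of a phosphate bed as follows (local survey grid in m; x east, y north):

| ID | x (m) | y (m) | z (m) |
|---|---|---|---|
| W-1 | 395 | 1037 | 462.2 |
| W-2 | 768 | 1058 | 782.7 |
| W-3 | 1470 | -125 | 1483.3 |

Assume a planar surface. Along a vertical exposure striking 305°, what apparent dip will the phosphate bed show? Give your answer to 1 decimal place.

37.0°

Two edge vectors: W-1→W-2 = (373, 21, 320.5), W-1→W-3 = (1075, -1162, 1021.1).
Normal n = (W-1→W-2) × (W-1→W-3) = (393864.1, -36332.8, -456001).
So ∂z/∂x = −n_x/n_z = 0.86374 and ∂z/∂y = −n_y/n_z = −0.07968.
Unit vector along 305° is (sin 305°, cos 305°) = (-0.8192, 0.5736).
Slope in that direction = a·(-0.8192) + b·(0.5736) = −0.75323.
Apparent dip = arctan|0.75323| = 37.0° (true dip is 40.9°, so apparent ≤ true as expected).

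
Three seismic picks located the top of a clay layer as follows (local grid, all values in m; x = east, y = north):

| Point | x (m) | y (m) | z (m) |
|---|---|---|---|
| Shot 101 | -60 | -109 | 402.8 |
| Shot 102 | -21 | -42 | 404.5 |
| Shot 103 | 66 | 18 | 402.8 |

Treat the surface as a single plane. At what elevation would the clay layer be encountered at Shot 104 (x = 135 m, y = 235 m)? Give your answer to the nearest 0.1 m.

411.9 m

Two edge vectors: Shot 101→Shot 102 = (39, 67, 1.7), Shot 101→Shot 103 = (126, 127, 0).
Normal n = (Shot 101→Shot 102) × (Shot 101→Shot 103) = (-215.9, 214.2, -3489).
So ∂z/∂x = −n_x/n_z = −0.06188 and ∂z/∂y = −n_y/n_z = 0.06139.
Intercept c from Shot 101: 402.8 − 3.71 + 6.69 = 405.78.
At (135, 235): z = −8.4 + 14.4 + 405.78 = 411.9 m.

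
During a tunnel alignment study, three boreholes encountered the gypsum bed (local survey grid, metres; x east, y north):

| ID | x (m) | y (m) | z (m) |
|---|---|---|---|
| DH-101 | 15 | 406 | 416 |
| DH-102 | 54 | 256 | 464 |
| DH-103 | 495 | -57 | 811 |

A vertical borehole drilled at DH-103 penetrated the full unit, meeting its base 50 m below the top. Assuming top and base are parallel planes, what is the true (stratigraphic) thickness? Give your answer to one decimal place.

40.9 m

Two edge vectors: DH-101→DH-102 = (39, -150, 48), DH-101→DH-103 = (480, -463, 395).
Normal n = (DH-101→DH-102) × (DH-101→DH-103) = (-37026, 7635, 53943).
So ∂z/∂x = −n_x/n_z = 0.68639 and ∂z/∂y = −n_y/n_z = −0.14154.
|∇z| = √(a²+b²) = 0.70083, so dip δ = arctan(0.70083) = 35.02°.
True thickness = vertical thickness × cos δ = 50 × cos 35.02° = 40.9 m.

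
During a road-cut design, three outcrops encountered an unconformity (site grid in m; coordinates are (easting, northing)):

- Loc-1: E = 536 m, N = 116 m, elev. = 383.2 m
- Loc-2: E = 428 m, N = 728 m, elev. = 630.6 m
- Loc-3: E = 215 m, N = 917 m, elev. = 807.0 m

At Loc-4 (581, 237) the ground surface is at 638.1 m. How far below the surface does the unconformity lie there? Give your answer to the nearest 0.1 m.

242.9 m

Let the plane be z = a·E + b·N + c.
Loc-2−Loc-1: −108a + 612b = 247.4;  Loc-3−Loc-1: −321a + 801b = 423.8.
Solving gives a = −0.55663, b = 0.30602.
Then c = 383.2 − a·536 − b·116 = 646.06.
At (581, 237): z_contact = −323.40 + 72.53 + 646.06 = 395.18 m.
Depth below ground = 638.1 − 395.18 = 242.9 m.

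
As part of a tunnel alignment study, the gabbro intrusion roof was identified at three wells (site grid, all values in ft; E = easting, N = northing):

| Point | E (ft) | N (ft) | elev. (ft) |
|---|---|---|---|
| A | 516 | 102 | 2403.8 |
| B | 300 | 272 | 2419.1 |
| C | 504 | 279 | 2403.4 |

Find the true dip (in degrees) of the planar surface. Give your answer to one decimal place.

Let the plane be z = a·E + b·N + c.
B−A: −216a + 170b = 15.3;  C−A: −12a + 177b = −0.4.
Solving gives a = −0.07670, b = −0.00746.
Gradient magnitude |∇z| = √(a² + b²) = √(0.00588 + 0.00006) = 0.07707.
True dip = arctan(0.07707) = 4.4°, dipping toward E (azimuth ≈ 084°).

4.4°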